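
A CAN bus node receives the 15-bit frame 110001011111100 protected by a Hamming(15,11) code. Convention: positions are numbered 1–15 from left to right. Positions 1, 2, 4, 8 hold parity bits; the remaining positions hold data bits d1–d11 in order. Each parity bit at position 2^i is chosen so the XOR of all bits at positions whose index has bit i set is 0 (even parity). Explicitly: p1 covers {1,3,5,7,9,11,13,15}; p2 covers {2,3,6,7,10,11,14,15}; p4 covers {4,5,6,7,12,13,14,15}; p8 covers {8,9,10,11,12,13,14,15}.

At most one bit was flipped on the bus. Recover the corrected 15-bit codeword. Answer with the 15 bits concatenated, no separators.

110101011111100

s1 (pos 1,3,5,7,9,11,13,15): 1⊕0⊕0⊕0⊕1⊕1⊕1⊕0 = 0
s2 (pos 2,3,6,7,10,11,14,15): 1⊕0⊕1⊕0⊕1⊕1⊕0⊕0 = 0
s4 (pos 4,5,6,7,12,13,14,15): 0⊕0⊕1⊕0⊕1⊕1⊕0⊕0 = 1
s8 (pos 8,9,10,11,12,13,14,15): 1⊕1⊕1⊕1⊕1⊕1⊕0⊕0 = 0
Syndrome s8…s1 = 0100 → error at position 4.
Flip position 4: 110001011111100 → 110101011111100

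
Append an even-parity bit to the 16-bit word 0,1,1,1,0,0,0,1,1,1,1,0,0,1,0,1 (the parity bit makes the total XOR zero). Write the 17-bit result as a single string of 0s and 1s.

XOR of the 16 data bits: 0⊕1⊕1⊕1⊕0⊕0⊕0⊕1⊕1⊕1⊕1⊕0⊕0⊕1⊕0⊕1 = 1
Parity bit = 1 (so all 17 bits XOR to 0).

01110001111001011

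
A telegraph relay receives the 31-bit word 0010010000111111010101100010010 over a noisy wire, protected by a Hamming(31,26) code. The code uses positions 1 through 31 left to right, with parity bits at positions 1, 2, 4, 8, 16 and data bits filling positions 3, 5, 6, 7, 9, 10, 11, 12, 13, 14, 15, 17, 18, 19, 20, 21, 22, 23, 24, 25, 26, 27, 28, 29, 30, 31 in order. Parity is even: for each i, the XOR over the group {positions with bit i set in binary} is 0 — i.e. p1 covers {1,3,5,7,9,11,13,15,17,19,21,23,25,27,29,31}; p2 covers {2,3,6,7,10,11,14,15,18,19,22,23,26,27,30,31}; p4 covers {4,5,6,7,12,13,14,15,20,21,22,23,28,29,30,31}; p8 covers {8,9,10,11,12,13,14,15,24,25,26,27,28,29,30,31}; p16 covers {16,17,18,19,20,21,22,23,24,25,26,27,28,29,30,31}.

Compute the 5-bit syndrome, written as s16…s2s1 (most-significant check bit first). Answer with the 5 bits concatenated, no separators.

11100

s1 (pos 1,3,5,7,9,11,13,15,17,19,21,23,25,27,29,31): 0⊕1⊕0⊕0⊕0⊕1⊕1⊕1⊕0⊕0⊕0⊕1⊕0⊕1⊕0⊕0 = 0
s2 (pos 2,3,6,7,10,11,14,15,18,19,22,23,26,27,30,31): 0⊕1⊕1⊕0⊕0⊕1⊕1⊕1⊕1⊕0⊕1⊕1⊕0⊕1⊕1⊕0 = 0
s4 (pos 4,5,6,7,12,13,14,15,20,21,22,23,28,29,30,31): 0⊕0⊕1⊕0⊕1⊕1⊕1⊕1⊕1⊕0⊕1⊕1⊕0⊕0⊕1⊕0 = 1
s8 (pos 8,9,10,11,12,13,14,15,24,25,26,27,28,29,30,31): 0⊕0⊕0⊕1⊕1⊕1⊕1⊕1⊕0⊕0⊕0⊕1⊕0⊕0⊕1⊕0 = 1
s16 (pos 16,17,18,19,20,21,22,23,24,25,26,27,28,29,30,31): 1⊕0⊕1⊕0⊕1⊕0⊕1⊕1⊕0⊕0⊕0⊕1⊕0⊕0⊕1⊕0 = 1
Syndrome s16…s1 = 11100 → error at position 28.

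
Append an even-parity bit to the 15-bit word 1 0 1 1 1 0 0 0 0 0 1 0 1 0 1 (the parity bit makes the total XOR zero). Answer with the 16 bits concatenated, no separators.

XOR of the 15 data bits: 1⊕0⊕1⊕1⊕1⊕0⊕0⊕0⊕0⊕0⊕1⊕0⊕1⊕0⊕1 = 1
Parity bit = 1 (so all 16 bits XOR to 0).

1011100000101011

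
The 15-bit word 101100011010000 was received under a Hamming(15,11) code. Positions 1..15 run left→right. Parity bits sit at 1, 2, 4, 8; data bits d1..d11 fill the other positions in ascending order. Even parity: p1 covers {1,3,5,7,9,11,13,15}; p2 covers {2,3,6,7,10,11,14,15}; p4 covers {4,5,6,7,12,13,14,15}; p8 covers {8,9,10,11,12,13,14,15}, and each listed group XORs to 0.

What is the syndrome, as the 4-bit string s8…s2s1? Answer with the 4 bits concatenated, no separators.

s1 (pos 1,3,5,7,9,11,13,15): 1⊕1⊕0⊕0⊕1⊕1⊕0⊕0 = 0
s2 (pos 2,3,6,7,10,11,14,15): 0⊕1⊕0⊕0⊕0⊕1⊕0⊕0 = 0
s4 (pos 4,5,6,7,12,13,14,15): 1⊕0⊕0⊕0⊕0⊕0⊕0⊕0 = 1
s8 (pos 8,9,10,11,12,13,14,15): 1⊕1⊕0⊕1⊕0⊕0⊕0⊕0 = 1
Syndrome s8…s1 = 1100 → error at position 12.

1100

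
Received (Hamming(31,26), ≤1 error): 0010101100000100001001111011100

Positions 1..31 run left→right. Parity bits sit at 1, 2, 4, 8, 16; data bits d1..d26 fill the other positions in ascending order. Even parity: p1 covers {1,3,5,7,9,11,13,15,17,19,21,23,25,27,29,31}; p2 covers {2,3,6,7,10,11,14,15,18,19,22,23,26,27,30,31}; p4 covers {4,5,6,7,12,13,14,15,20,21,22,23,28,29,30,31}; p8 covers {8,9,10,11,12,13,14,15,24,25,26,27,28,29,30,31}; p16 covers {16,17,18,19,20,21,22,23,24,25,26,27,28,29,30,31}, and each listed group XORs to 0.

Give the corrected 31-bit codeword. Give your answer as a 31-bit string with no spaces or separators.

0010101100000000001001111011100

s1 (pos 1,3,5,7,9,11,13,15,17,19,21,23,25,27,29,31): 0⊕1⊕1⊕1⊕0⊕0⊕0⊕0⊕0⊕1⊕0⊕1⊕1⊕1⊕1⊕0 = 0
s2 (pos 2,3,6,7,10,11,14,15,18,19,22,23,26,27,30,31): 0⊕1⊕0⊕1⊕0⊕0⊕1⊕0⊕0⊕1⊕1⊕1⊕0⊕1⊕0⊕0 = 1
s4 (pos 4,5,6,7,12,13,14,15,20,21,22,23,28,29,30,31): 0⊕1⊕0⊕1⊕0⊕0⊕1⊕0⊕0⊕0⊕1⊕1⊕1⊕1⊕0⊕0 = 1
s8 (pos 8,9,10,11,12,13,14,15,24,25,26,27,28,29,30,31): 1⊕0⊕0⊕0⊕0⊕0⊕1⊕0⊕1⊕1⊕0⊕1⊕1⊕1⊕0⊕0 = 1
s16 (pos 16,17,18,19,20,21,22,23,24,25,26,27,28,29,30,31): 0⊕0⊕0⊕1⊕0⊕0⊕1⊕1⊕1⊕1⊕0⊕1⊕1⊕1⊕0⊕0 = 0
Syndrome s16…s1 = 01110 → error at position 14.
Flip position 14: 0010101100000100001001111011100 → 0010101100000000001001111011100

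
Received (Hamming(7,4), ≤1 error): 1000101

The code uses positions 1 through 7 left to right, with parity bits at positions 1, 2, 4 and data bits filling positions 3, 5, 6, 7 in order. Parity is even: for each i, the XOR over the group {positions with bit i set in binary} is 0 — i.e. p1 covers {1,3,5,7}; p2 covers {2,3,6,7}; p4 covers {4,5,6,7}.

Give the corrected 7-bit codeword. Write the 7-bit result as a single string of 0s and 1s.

s1 (pos 1,3,5,7): 1⊕0⊕1⊕1 = 1
s2 (pos 2,3,6,7): 0⊕0⊕0⊕1 = 1
s4 (pos 4,5,6,7): 0⊕1⊕0⊕1 = 0
Syndrome s4…s1 = 011 → error at position 3.
Flip position 3: 1000101 → 1010101

1010101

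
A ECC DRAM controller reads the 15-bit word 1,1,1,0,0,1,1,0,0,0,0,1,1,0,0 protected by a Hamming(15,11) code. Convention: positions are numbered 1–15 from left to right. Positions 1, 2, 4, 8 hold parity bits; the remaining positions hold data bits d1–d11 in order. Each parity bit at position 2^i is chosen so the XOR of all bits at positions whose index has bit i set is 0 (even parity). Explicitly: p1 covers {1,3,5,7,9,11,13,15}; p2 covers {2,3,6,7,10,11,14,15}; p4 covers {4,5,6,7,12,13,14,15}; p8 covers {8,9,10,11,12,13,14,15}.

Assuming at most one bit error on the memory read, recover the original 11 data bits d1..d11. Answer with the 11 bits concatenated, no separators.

s1 (pos 1,3,5,7,9,11,13,15): 1⊕1⊕0⊕1⊕0⊕0⊕1⊕0 = 0
s2 (pos 2,3,6,7,10,11,14,15): 1⊕1⊕1⊕1⊕0⊕0⊕0⊕0 = 0
s4 (pos 4,5,6,7,12,13,14,15): 0⊕0⊕1⊕1⊕1⊕1⊕0⊕0 = 0
s8 (pos 8,9,10,11,12,13,14,15): 0⊕0⊕0⊕0⊕1⊕1⊕0⊕0 = 0
Syndrome s8…s1 = 0000 → no error.
Read data bits from positions 3,5,6,7,9,10,11,12,13,14,15: 10110001100

10110001100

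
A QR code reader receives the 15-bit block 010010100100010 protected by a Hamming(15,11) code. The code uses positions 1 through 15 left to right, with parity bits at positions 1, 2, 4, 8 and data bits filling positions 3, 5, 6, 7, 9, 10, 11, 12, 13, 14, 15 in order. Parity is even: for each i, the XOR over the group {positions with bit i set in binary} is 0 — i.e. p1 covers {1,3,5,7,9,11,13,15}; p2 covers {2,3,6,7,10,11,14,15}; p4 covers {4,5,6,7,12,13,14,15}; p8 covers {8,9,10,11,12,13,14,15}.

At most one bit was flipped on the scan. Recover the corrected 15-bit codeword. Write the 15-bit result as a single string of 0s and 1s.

s1 (pos 1,3,5,7,9,11,13,15): 0⊕0⊕1⊕1⊕0⊕0⊕0⊕0 = 0
s2 (pos 2,3,6,7,10,11,14,15): 1⊕0⊕0⊕1⊕1⊕0⊕1⊕0 = 0
s4 (pos 4,5,6,7,12,13,14,15): 0⊕1⊕0⊕1⊕0⊕0⊕1⊕0 = 1
s8 (pos 8,9,10,11,12,13,14,15): 0⊕0⊕1⊕0⊕0⊕0⊕1⊕0 = 0
Syndrome s8…s1 = 0100 → error at position 4.
Flip position 4: 010010100100010 → 010110100100010

010110100100010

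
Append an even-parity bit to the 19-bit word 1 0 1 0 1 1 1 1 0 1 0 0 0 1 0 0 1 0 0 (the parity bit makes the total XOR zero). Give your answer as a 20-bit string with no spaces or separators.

XOR of the 19 data bits: 1⊕0⊕1⊕0⊕1⊕1⊕1⊕1⊕0⊕1⊕0⊕0⊕0⊕1⊕0⊕0⊕1⊕0⊕0 = 1
Parity bit = 1 (so all 20 bits XOR to 0).

10101111010001001001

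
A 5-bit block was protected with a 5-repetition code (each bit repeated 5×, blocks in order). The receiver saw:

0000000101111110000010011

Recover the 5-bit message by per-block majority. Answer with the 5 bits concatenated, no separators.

00101

Block 1 (00000): 0 ones → 0
Block 2 (00101): 2 ones → 0
Block 3 (11111): 5 ones → 1
Block 4 (00000): 0 ones → 0
Block 5 (10011): 3 ones → 1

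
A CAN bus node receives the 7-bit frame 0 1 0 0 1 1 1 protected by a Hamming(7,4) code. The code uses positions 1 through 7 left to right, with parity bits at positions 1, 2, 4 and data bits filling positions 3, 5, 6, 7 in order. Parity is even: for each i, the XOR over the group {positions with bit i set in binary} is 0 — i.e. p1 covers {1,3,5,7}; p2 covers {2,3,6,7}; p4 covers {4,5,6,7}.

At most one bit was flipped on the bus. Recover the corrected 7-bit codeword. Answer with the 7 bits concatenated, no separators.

s1 (pos 1,3,5,7): 0⊕0⊕1⊕1 = 0
s2 (pos 2,3,6,7): 1⊕0⊕1⊕1 = 1
s4 (pos 4,5,6,7): 0⊕1⊕1⊕1 = 1
Syndrome s4…s1 = 110 → error at position 6.
Flip position 6: 0100111 → 0100101

0100101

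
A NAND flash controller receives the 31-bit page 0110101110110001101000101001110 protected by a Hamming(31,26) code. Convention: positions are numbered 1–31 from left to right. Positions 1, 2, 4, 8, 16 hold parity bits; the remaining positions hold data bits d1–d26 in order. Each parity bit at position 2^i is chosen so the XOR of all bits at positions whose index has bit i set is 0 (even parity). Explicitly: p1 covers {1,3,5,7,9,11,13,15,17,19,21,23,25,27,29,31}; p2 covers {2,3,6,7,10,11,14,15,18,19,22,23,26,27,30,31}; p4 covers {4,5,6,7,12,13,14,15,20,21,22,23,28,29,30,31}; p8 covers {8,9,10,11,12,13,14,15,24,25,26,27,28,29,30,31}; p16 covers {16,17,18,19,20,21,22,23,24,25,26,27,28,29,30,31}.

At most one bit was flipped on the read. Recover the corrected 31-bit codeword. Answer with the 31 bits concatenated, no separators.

0110111110110001101000101001110

s1 (pos 1,3,5,7,9,11,13,15,17,19,21,23,25,27,29,31): 0⊕1⊕1⊕1⊕1⊕1⊕0⊕0⊕1⊕1⊕0⊕1⊕1⊕0⊕1⊕0 = 0
s2 (pos 2,3,6,7,10,11,14,15,18,19,22,23,26,27,30,31): 1⊕1⊕0⊕1⊕0⊕1⊕0⊕0⊕0⊕1⊕0⊕1⊕0⊕0⊕1⊕0 = 1
s4 (pos 4,5,6,7,12,13,14,15,20,21,22,23,28,29,30,31): 0⊕1⊕0⊕1⊕1⊕0⊕0⊕0⊕0⊕0⊕0⊕1⊕1⊕1⊕1⊕0 = 1
s8 (pos 8,9,10,11,12,13,14,15,24,25,26,27,28,29,30,31): 1⊕1⊕0⊕1⊕1⊕0⊕0⊕0⊕0⊕1⊕0⊕0⊕1⊕1⊕1⊕0 = 0
s16 (pos 16,17,18,19,20,21,22,23,24,25,26,27,28,29,30,31): 1⊕1⊕0⊕1⊕0⊕0⊕0⊕1⊕0⊕1⊕0⊕0⊕1⊕1⊕1⊕0 = 0
Syndrome s16…s1 = 00110 → error at position 6.
Flip position 6: 0110101110110001101000101001110 → 0110111110110001101000101001110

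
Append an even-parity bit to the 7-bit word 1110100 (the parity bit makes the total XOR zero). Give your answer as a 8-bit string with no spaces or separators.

XOR of the 7 data bits: 1⊕1⊕1⊕0⊕1⊕0⊕0 = 0
Parity bit = 0 (so all 8 bits XOR to 0).

11101000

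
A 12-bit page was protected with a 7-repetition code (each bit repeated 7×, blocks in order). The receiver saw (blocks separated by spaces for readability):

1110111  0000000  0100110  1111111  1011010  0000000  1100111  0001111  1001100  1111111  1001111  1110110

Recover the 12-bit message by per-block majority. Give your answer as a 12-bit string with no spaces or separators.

100110110111

Block 1 (1110111): 6 ones → 1
Block 2 (0000000): 0 ones → 0
Block 3 (0100110): 3 ones → 0
Block 4 (1111111): 7 ones → 1
Block 5 (1011010): 4 ones → 1
Block 6 (0000000): 0 ones → 0
Block 7 (1100111): 5 ones → 1
Block 8 (0001111): 4 ones → 1
Block 9 (1001100): 3 ones → 0
Block 10 (1111111): 7 ones → 1
Block 11 (1001111): 5 ones → 1
Block 12 (1110110): 5 ones → 1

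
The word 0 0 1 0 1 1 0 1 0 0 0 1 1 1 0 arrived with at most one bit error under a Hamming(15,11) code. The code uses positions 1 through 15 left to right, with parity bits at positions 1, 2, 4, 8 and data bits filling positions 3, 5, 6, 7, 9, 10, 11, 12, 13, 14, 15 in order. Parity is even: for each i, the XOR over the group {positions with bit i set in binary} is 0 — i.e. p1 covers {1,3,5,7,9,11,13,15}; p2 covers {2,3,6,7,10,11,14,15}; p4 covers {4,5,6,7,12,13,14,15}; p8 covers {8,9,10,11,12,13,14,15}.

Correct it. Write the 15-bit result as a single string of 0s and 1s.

s1 (pos 1,3,5,7,9,11,13,15): 0⊕1⊕1⊕0⊕0⊕0⊕1⊕0 = 1
s2 (pos 2,3,6,7,10,11,14,15): 0⊕1⊕1⊕0⊕0⊕0⊕1⊕0 = 1
s4 (pos 4,5,6,7,12,13,14,15): 0⊕1⊕1⊕0⊕1⊕1⊕1⊕0 = 1
s8 (pos 8,9,10,11,12,13,14,15): 1⊕0⊕0⊕0⊕1⊕1⊕1⊕0 = 0
Syndrome s8…s1 = 0111 → error at position 7.
Flip position 7: 001011010001110 → 001011110001110

001011110001110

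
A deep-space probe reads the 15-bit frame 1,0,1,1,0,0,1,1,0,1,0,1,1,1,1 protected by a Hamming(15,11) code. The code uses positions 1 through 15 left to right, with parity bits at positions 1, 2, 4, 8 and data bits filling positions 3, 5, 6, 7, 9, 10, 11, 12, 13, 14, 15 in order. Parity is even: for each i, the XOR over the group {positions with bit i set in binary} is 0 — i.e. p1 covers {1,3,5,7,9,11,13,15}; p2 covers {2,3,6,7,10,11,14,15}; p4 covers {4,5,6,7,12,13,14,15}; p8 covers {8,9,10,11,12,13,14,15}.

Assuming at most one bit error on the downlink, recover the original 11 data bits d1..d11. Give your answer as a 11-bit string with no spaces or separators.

s1 (pos 1,3,5,7,9,11,13,15): 1⊕1⊕0⊕1⊕0⊕0⊕1⊕1 = 1
s2 (pos 2,3,6,7,10,11,14,15): 0⊕1⊕0⊕1⊕1⊕0⊕1⊕1 = 1
s4 (pos 4,5,6,7,12,13,14,15): 1⊕0⊕0⊕1⊕1⊕1⊕1⊕1 = 0
s8 (pos 8,9,10,11,12,13,14,15): 1⊕0⊕1⊕0⊕1⊕1⊕1⊕1 = 0
Syndrome s8…s1 = 0011 → error at position 3.
Flip position 3: 101100110101111 → 100100110101111
Read data bits from positions 3,5,6,7,9,10,11,12,13,14,15: 00010101111

00010101111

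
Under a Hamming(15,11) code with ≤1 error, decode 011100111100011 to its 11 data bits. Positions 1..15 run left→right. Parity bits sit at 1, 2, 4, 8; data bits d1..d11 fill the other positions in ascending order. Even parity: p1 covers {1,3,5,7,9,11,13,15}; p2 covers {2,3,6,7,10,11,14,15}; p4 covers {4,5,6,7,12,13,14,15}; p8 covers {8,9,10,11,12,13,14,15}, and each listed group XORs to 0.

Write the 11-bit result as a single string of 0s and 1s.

10011100011

s1 (pos 1,3,5,7,9,11,13,15): 0⊕1⊕0⊕1⊕1⊕0⊕0⊕1 = 0
s2 (pos 2,3,6,7,10,11,14,15): 1⊕1⊕0⊕1⊕1⊕0⊕1⊕1 = 0
s4 (pos 4,5,6,7,12,13,14,15): 1⊕0⊕0⊕1⊕0⊕0⊕1⊕1 = 0
s8 (pos 8,9,10,11,12,13,14,15): 1⊕1⊕1⊕0⊕0⊕0⊕1⊕1 = 1
Syndrome s8…s1 = 1000 → error at position 8.
Flip position 8: 011100111100011 → 011100101100011
Read data bits from positions 3,5,6,7,9,10,11,12,13,14,15: 10011100011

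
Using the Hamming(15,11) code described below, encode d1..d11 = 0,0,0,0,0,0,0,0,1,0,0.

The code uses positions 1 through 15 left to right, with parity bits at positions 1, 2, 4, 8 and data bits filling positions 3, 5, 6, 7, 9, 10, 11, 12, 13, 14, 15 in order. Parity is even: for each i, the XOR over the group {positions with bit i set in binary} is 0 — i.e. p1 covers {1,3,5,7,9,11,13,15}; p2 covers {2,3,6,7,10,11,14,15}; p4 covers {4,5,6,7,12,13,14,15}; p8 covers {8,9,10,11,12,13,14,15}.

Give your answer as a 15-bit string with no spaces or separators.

Place data at non-parity positions: p1 p2 0 p4 0 0 0 p8 0 0 0 0 1 0 0
p1 (pos 1,3,5,7,9,11,13,15): XOR of data positions = 0⊕0⊕0⊕0⊕0⊕1⊕0 = 1
p2 (pos 2,3,6,7,10,11,14,15): XOR of data positions = 0⊕0⊕0⊕0⊕0⊕0⊕0 = 0
p4 (pos 4,5,6,7,12,13,14,15): XOR of data positions = 0⊕0⊕0⊕0⊕1⊕0⊕0 = 1
p8 (pos 8,9,10,11,12,13,14,15): XOR of data positions = 0⊕0⊕0⊕0⊕1⊕0⊕0 = 1
Codeword: 100100010000100

100100010000100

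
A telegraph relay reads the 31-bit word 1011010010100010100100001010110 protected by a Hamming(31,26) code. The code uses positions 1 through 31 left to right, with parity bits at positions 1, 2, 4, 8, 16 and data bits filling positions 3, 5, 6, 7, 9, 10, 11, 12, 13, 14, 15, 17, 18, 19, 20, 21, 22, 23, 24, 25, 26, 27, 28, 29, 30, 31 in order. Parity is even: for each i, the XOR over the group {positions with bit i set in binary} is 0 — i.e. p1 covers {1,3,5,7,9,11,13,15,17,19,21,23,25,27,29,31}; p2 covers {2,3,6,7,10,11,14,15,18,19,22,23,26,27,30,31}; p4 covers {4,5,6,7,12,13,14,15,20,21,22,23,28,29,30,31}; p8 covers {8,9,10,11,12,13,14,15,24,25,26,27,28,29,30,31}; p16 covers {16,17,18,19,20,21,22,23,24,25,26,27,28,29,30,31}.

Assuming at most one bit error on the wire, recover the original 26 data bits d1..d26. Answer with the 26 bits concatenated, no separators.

s1 (pos 1,3,5,7,9,11,13,15,17,19,21,23,25,27,29,31): 1⊕1⊕0⊕0⊕1⊕1⊕0⊕1⊕1⊕0⊕0⊕0⊕1⊕1⊕1⊕0 = 1
s2 (pos 2,3,6,7,10,11,14,15,18,19,22,23,26,27,30,31): 0⊕1⊕1⊕0⊕0⊕1⊕0⊕1⊕0⊕0⊕0⊕0⊕0⊕1⊕1⊕0 = 0
s4 (pos 4,5,6,7,12,13,14,15,20,21,22,23,28,29,30,31): 1⊕0⊕1⊕0⊕0⊕0⊕0⊕1⊕1⊕0⊕0⊕0⊕0⊕1⊕1⊕0 = 0
s8 (pos 8,9,10,11,12,13,14,15,24,25,26,27,28,29,30,31): 0⊕1⊕0⊕1⊕0⊕0⊕0⊕1⊕0⊕1⊕0⊕1⊕0⊕1⊕1⊕0 = 1
s16 (pos 16,17,18,19,20,21,22,23,24,25,26,27,28,29,30,31): 0⊕1⊕0⊕0⊕1⊕0⊕0⊕0⊕0⊕1⊕0⊕1⊕0⊕1⊕1⊕0 = 0
Syndrome s16…s1 = 01001 → error at position 9.
Flip position 9: 1011010010100010100100001010110 → 1011010000100010100100001010110
Read data bits from positions 3,5,6,7,9,10,11,12,13,14,15,17,18,19,20,21,22,23,24,25,26,27,28,29,30,31: 10100010001100100001010110

10100010001100100001010110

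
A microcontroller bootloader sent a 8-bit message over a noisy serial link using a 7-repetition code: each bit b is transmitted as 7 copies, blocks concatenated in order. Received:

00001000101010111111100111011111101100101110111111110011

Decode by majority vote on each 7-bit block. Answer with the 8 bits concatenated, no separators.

Block 1 (0000100): 1 one → 0
Block 2 (0101010): 3 ones → 0
Block 3 (1111111): 7 ones → 1
Block 4 (0011101): 4 ones → 1
Block 5 (1111101): 6 ones → 1
Block 6 (1001011): 4 ones → 1
Block 7 (1011111): 6 ones → 1
Block 8 (1110011): 5 ones → 1

00111111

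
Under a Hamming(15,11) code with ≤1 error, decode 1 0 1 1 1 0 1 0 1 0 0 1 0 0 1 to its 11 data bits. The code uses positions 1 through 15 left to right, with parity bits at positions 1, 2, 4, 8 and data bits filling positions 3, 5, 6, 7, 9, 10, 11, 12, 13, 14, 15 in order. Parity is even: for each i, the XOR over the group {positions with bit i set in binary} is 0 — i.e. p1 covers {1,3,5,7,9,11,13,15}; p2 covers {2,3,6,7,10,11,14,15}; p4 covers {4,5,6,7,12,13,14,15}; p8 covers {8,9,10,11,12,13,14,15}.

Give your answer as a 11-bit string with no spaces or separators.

11011001011

s1 (pos 1,3,5,7,9,11,13,15): 1⊕1⊕1⊕1⊕1⊕0⊕0⊕1 = 0
s2 (pos 2,3,6,7,10,11,14,15): 0⊕1⊕0⊕1⊕0⊕0⊕0⊕1 = 1
s4 (pos 4,5,6,7,12,13,14,15): 1⊕1⊕0⊕1⊕1⊕0⊕0⊕1 = 1
s8 (pos 8,9,10,11,12,13,14,15): 0⊕1⊕0⊕0⊕1⊕0⊕0⊕1 = 1
Syndrome s8…s1 = 1110 → error at position 14.
Flip position 14: 101110101001001 → 101110101001011
Read data bits from positions 3,5,6,7,9,10,11,12,13,14,15: 11011001011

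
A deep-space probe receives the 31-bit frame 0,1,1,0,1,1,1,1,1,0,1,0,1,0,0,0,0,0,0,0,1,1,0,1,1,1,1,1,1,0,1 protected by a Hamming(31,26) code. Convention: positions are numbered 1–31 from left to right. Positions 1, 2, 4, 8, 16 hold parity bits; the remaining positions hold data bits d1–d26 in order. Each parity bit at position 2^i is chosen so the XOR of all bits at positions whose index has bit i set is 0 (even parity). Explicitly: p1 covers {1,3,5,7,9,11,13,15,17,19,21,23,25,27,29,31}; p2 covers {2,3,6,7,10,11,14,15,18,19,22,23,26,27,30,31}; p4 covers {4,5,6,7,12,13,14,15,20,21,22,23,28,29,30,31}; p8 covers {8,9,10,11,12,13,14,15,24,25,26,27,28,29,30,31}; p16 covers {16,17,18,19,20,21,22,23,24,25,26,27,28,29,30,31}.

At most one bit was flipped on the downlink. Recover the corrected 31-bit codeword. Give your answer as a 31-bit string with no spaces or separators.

s1 (pos 1,3,5,7,9,11,13,15,17,19,21,23,25,27,29,31): 0⊕1⊕1⊕1⊕1⊕1⊕1⊕0⊕0⊕0⊕1⊕0⊕1⊕1⊕1⊕1 = 1
s2 (pos 2,3,6,7,10,11,14,15,18,19,22,23,26,27,30,31): 1⊕1⊕1⊕1⊕0⊕1⊕0⊕0⊕0⊕0⊕1⊕0⊕1⊕1⊕0⊕1 = 1
s4 (pos 4,5,6,7,12,13,14,15,20,21,22,23,28,29,30,31): 0⊕1⊕1⊕1⊕0⊕1⊕0⊕0⊕0⊕1⊕1⊕0⊕1⊕1⊕0⊕1 = 1
s8 (pos 8,9,10,11,12,13,14,15,24,25,26,27,28,29,30,31): 1⊕1⊕0⊕1⊕0⊕1⊕0⊕0⊕1⊕1⊕1⊕1⊕1⊕1⊕0⊕1 = 1
s16 (pos 16,17,18,19,20,21,22,23,24,25,26,27,28,29,30,31): 0⊕0⊕0⊕0⊕0⊕1⊕1⊕0⊕1⊕1⊕1⊕1⊕1⊕1⊕0⊕1 = 1
Syndrome s16…s1 = 11111 → error at position 31.
Flip position 31: 0110111110101000000011011111101 → 0110111110101000000011011111100

0110111110101000000011011111100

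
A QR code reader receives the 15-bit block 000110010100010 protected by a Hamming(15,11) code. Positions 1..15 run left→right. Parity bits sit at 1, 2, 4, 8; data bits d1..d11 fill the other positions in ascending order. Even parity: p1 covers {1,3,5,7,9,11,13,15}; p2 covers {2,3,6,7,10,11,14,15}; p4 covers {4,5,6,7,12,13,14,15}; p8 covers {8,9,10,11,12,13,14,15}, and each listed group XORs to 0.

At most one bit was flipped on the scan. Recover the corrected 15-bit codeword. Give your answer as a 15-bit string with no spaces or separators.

000110010100110

s1 (pos 1,3,5,7,9,11,13,15): 0⊕0⊕1⊕0⊕0⊕0⊕0⊕0 = 1
s2 (pos 2,3,6,7,10,11,14,15): 0⊕0⊕0⊕0⊕1⊕0⊕1⊕0 = 0
s4 (pos 4,5,6,7,12,13,14,15): 1⊕1⊕0⊕0⊕0⊕0⊕1⊕0 = 1
s8 (pos 8,9,10,11,12,13,14,15): 1⊕0⊕1⊕0⊕0⊕0⊕1⊕0 = 1
Syndrome s8…s1 = 1101 → error at position 13.
Flip position 13: 000110010100010 → 000110010100110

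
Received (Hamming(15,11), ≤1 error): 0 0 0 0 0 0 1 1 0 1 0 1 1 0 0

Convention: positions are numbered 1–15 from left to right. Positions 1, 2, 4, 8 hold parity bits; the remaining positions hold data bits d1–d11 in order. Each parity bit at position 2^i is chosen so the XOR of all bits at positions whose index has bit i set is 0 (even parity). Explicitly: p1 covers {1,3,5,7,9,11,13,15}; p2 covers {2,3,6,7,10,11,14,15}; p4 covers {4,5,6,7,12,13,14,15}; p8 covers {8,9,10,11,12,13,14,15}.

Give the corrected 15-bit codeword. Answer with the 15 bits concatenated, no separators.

s1 (pos 1,3,5,7,9,11,13,15): 0⊕0⊕0⊕1⊕0⊕0⊕1⊕0 = 0
s2 (pos 2,3,6,7,10,11,14,15): 0⊕0⊕0⊕1⊕1⊕0⊕0⊕0 = 0
s4 (pos 4,5,6,7,12,13,14,15): 0⊕0⊕0⊕1⊕1⊕1⊕0⊕0 = 1
s8 (pos 8,9,10,11,12,13,14,15): 1⊕0⊕1⊕0⊕1⊕1⊕0⊕0 = 0
Syndrome s8…s1 = 0100 → error at position 4.
Flip position 4: 000000110101100 → 000100110101100

000100110101100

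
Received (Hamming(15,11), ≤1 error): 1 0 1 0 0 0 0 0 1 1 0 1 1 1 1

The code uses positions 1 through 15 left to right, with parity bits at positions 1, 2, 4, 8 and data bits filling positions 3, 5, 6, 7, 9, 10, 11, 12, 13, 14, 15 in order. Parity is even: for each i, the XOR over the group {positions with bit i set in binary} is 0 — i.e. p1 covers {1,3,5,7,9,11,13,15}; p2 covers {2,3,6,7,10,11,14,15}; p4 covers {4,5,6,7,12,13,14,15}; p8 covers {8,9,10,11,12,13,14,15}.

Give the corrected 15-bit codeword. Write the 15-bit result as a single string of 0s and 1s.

s1 (pos 1,3,5,7,9,11,13,15): 1⊕1⊕0⊕0⊕1⊕0⊕1⊕1 = 1
s2 (pos 2,3,6,7,10,11,14,15): 0⊕1⊕0⊕0⊕1⊕0⊕1⊕1 = 0
s4 (pos 4,5,6,7,12,13,14,15): 0⊕0⊕0⊕0⊕1⊕1⊕1⊕1 = 0
s8 (pos 8,9,10,11,12,13,14,15): 0⊕1⊕1⊕0⊕1⊕1⊕1⊕1 = 0
Syndrome s8…s1 = 0001 → error at position 1.
Flip position 1: 101000001101111 → 001000001101111

001000001101111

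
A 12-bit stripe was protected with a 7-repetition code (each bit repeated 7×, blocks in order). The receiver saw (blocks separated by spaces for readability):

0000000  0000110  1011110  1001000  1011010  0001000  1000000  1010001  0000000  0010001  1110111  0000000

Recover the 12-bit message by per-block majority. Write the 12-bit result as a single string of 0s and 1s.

001010000010

Block 1 (0000000): 0 ones → 0
Block 2 (0000110): 2 ones → 0
Block 3 (1011110): 5 ones → 1
Block 4 (1001000): 2 ones → 0
Block 5 (1011010): 4 ones → 1
Block 6 (0001000): 1 one → 0
Block 7 (1000000): 1 one → 0
Block 8 (1010001): 3 ones → 0
Block 9 (0000000): 0 ones → 0
Block 10 (0010001): 2 ones → 0
Block 11 (1110111): 6 ones → 1
Block 12 (0000000): 0 ones → 0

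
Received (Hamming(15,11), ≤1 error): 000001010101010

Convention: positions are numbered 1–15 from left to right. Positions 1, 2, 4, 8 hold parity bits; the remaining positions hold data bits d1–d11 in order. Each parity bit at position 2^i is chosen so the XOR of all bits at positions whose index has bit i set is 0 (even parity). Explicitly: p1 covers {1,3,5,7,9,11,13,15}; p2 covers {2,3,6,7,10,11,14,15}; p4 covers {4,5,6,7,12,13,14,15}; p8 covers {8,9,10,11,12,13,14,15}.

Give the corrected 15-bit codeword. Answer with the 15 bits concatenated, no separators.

000000010101010

s1 (pos 1,3,5,7,9,11,13,15): 0⊕0⊕0⊕0⊕0⊕0⊕0⊕0 = 0
s2 (pos 2,3,6,7,10,11,14,15): 0⊕0⊕1⊕0⊕1⊕0⊕1⊕0 = 1
s4 (pos 4,5,6,7,12,13,14,15): 0⊕0⊕1⊕0⊕1⊕0⊕1⊕0 = 1
s8 (pos 8,9,10,11,12,13,14,15): 1⊕0⊕1⊕0⊕1⊕0⊕1⊕0 = 0
Syndrome s8…s1 = 0110 → error at position 6.
Flip position 6: 000001010101010 → 000000010101010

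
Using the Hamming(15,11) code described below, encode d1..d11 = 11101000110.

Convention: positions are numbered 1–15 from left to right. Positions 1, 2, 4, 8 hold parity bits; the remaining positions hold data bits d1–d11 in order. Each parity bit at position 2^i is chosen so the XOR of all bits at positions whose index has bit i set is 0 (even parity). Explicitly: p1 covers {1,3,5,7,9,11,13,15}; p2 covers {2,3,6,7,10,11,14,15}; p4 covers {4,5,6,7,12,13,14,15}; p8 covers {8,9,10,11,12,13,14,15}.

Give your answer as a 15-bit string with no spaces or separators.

011011011000110

Place data at non-parity positions: p1 p2 1 p4 1 1 0 p8 1 0 0 0 1 1 0
p1 (pos 1,3,5,7,9,11,13,15): XOR of data positions = 1⊕1⊕0⊕1⊕0⊕1⊕0 = 0
p2 (pos 2,3,6,7,10,11,14,15): XOR of data positions = 1⊕1⊕0⊕0⊕0⊕1⊕0 = 1
p4 (pos 4,5,6,7,12,13,14,15): XOR of data positions = 1⊕1⊕0⊕0⊕1⊕1⊕0 = 0
p8 (pos 8,9,10,11,12,13,14,15): XOR of data positions = 1⊕0⊕0⊕0⊕1⊕1⊕0 = 1
Codeword: 011011011000110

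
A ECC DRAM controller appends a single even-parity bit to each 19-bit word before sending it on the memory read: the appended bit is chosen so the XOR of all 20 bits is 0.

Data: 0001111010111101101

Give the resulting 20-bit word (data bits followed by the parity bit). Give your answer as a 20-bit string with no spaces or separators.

XOR of the 19 data bits: 0⊕0⊕0⊕1⊕1⊕1⊕1⊕0⊕1⊕0⊕1⊕1⊕1⊕1⊕0⊕1⊕1⊕0⊕1 = 0
Parity bit = 0 (so all 20 bits XOR to 0).

00011110101111011010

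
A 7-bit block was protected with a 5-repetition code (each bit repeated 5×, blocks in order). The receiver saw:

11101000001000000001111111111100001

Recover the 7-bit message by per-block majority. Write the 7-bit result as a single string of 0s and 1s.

Block 1 (11101): 4 ones → 1
Block 2 (00000): 0 ones → 0
Block 3 (10000): 1 one → 0
Block 4 (00001): 1 one → 0
Block 5 (11111): 5 ones → 1
Block 6 (11111): 5 ones → 1
Block 7 (00001): 1 one → 0

1000110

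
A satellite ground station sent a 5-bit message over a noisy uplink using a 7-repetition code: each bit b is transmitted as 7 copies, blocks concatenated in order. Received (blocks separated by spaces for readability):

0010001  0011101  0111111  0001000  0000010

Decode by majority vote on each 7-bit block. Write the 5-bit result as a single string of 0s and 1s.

Block 1 (0010001): 2 ones → 0
Block 2 (0011101): 4 ones → 1
Block 3 (0111111): 6 ones → 1
Block 4 (0001000): 1 one → 0
Block 5 (0000010): 1 one → 0

01100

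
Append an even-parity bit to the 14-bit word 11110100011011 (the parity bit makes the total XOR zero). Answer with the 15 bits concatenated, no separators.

XOR of the 14 data bits: 1⊕1⊕1⊕1⊕0⊕1⊕0⊕0⊕0⊕1⊕1⊕0⊕1⊕1 = 1
Parity bit = 1 (so all 15 bits XOR to 0).

111101000110111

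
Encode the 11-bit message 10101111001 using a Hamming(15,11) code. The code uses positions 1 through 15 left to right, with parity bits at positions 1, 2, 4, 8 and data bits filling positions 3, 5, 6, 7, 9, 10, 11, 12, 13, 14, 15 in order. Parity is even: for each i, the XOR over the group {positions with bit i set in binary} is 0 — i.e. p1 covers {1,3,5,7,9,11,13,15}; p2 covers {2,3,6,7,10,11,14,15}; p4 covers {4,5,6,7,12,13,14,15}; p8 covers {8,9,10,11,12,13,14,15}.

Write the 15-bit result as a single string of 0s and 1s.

011101011111001

Place data at non-parity positions: p1 p2 1 p4 0 1 0 p8 1 1 1 1 0 0 1
p1 (pos 1,3,5,7,9,11,13,15): XOR of data positions = 1⊕0⊕0⊕1⊕1⊕0⊕1 = 0
p2 (pos 2,3,6,7,10,11,14,15): XOR of data positions = 1⊕1⊕0⊕1⊕1⊕0⊕1 = 1
p4 (pos 4,5,6,7,12,13,14,15): XOR of data positions = 0⊕1⊕0⊕1⊕0⊕0⊕1 = 1
p8 (pos 8,9,10,11,12,13,14,15): XOR of data positions = 1⊕1⊕1⊕1⊕0⊕0⊕1 = 1
Codeword: 011101011111001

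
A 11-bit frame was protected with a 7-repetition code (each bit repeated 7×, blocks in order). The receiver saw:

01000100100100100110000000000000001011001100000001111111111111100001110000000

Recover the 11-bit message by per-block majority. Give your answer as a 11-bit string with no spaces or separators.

00000101100

Block 1 (0100010): 2 ones → 0
Block 2 (0100100): 2 ones → 0
Block 3 (1001100): 3 ones → 0
Block 4 (0000000): 0 ones → 0
Block 5 (0000001): 1 one → 0
Block 6 (0110011): 4 ones → 1
Block 7 (0000000): 0 ones → 0
Block 8 (1111111): 7 ones → 1
Block 9 (1111111): 7 ones → 1
Block 10 (0000111): 3 ones → 0
Block 11 (0000000): 0 ones → 0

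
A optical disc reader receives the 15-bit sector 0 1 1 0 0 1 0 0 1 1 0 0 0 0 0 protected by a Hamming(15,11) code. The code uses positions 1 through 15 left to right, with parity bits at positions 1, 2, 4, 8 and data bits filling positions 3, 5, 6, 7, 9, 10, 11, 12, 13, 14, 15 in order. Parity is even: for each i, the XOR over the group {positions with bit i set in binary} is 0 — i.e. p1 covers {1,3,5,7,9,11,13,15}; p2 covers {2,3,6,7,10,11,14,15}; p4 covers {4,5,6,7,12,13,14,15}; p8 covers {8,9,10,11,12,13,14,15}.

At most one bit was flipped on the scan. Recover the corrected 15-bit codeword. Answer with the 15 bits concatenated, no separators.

s1 (pos 1,3,5,7,9,11,13,15): 0⊕1⊕0⊕0⊕1⊕0⊕0⊕0 = 0
s2 (pos 2,3,6,7,10,11,14,15): 1⊕1⊕1⊕0⊕1⊕0⊕0⊕0 = 0
s4 (pos 4,5,6,7,12,13,14,15): 0⊕0⊕1⊕0⊕0⊕0⊕0⊕0 = 1
s8 (pos 8,9,10,11,12,13,14,15): 0⊕1⊕1⊕0⊕0⊕0⊕0⊕0 = 0
Syndrome s8…s1 = 0100 → error at position 4.
Flip position 4: 011001001100000 → 011101001100000

011101001100000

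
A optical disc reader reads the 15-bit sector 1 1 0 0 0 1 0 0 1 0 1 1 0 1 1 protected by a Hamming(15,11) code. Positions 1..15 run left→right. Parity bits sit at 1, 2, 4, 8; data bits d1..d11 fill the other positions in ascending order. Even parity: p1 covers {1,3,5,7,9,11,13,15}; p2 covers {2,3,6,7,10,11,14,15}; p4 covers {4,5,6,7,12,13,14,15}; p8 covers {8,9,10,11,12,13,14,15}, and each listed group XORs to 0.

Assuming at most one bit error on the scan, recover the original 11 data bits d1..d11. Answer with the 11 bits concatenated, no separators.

s1 (pos 1,3,5,7,9,11,13,15): 1⊕0⊕0⊕0⊕1⊕1⊕0⊕1 = 0
s2 (pos 2,3,6,7,10,11,14,15): 1⊕0⊕1⊕0⊕0⊕1⊕1⊕1 = 1
s4 (pos 4,5,6,7,12,13,14,15): 0⊕0⊕1⊕0⊕1⊕0⊕1⊕1 = 0
s8 (pos 8,9,10,11,12,13,14,15): 0⊕1⊕0⊕1⊕1⊕0⊕1⊕1 = 1
Syndrome s8…s1 = 1010 → error at position 10.
Flip position 10: 110001001011011 → 110001001111011
Read data bits from positions 3,5,6,7,9,10,11,12,13,14,15: 00101111011

00101111011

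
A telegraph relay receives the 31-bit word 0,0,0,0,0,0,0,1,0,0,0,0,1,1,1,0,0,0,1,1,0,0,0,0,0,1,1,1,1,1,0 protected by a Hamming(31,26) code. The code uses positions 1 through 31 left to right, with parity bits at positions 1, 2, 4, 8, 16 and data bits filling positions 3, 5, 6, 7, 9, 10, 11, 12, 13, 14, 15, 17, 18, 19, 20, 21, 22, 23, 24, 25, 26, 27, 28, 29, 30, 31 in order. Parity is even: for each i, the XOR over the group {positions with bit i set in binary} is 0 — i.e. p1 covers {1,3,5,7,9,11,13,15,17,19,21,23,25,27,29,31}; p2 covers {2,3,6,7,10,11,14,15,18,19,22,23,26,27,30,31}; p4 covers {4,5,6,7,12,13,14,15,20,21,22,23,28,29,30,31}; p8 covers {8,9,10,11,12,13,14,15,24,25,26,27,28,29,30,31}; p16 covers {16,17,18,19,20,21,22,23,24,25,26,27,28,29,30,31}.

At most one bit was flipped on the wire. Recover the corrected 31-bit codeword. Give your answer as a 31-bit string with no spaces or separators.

s1 (pos 1,3,5,7,9,11,13,15,17,19,21,23,25,27,29,31): 0⊕0⊕0⊕0⊕0⊕0⊕1⊕1⊕0⊕1⊕0⊕0⊕0⊕1⊕1⊕0 = 1
s2 (pos 2,3,6,7,10,11,14,15,18,19,22,23,26,27,30,31): 0⊕0⊕0⊕0⊕0⊕0⊕1⊕1⊕0⊕1⊕0⊕0⊕1⊕1⊕1⊕0 = 0
s4 (pos 4,5,6,7,12,13,14,15,20,21,22,23,28,29,30,31): 0⊕0⊕0⊕0⊕0⊕1⊕1⊕1⊕1⊕0⊕0⊕0⊕1⊕1⊕1⊕0 = 1
s8 (pos 8,9,10,11,12,13,14,15,24,25,26,27,28,29,30,31): 1⊕0⊕0⊕0⊕0⊕1⊕1⊕1⊕0⊕0⊕1⊕1⊕1⊕1⊕1⊕0 = 1
s16 (pos 16,17,18,19,20,21,22,23,24,25,26,27,28,29,30,31): 0⊕0⊕0⊕1⊕1⊕0⊕0⊕0⊕0⊕0⊕1⊕1⊕1⊕1⊕1⊕0 = 1
Syndrome s16…s1 = 11101 → error at position 29.
Flip position 29: 0000000100001110001100000111110 → 0000000100001110001100000111010

0000000100001110001100000111010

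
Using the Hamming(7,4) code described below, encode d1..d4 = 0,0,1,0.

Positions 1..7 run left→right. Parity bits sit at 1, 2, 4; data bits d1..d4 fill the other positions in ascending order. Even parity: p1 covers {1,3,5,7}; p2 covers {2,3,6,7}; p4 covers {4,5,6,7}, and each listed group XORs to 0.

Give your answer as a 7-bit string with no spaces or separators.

Place data at non-parity positions: p1 p2 0 p4 0 1 0
p1 (pos 1,3,5,7): XOR of data positions = 0⊕0⊕0 = 0
p2 (pos 2,3,6,7): XOR of data positions = 0⊕1⊕0 = 1
p4 (pos 4,5,6,7): XOR of data positions = 0⊕1⊕0 = 1
Codeword: 0101010

0101010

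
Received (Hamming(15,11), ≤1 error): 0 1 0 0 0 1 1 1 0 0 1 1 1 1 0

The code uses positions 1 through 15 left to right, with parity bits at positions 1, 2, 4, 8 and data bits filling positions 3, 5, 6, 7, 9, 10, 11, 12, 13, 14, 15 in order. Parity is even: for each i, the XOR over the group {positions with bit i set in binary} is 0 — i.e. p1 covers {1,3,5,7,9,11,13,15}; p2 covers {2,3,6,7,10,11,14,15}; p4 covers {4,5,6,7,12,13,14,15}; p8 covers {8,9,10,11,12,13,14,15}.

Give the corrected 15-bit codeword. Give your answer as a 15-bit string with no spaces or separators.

010001110011111

s1 (pos 1,3,5,7,9,11,13,15): 0⊕0⊕0⊕1⊕0⊕1⊕1⊕0 = 1
s2 (pos 2,3,6,7,10,11,14,15): 1⊕0⊕1⊕1⊕0⊕1⊕1⊕0 = 1
s4 (pos 4,5,6,7,12,13,14,15): 0⊕0⊕1⊕1⊕1⊕1⊕1⊕0 = 1
s8 (pos 8,9,10,11,12,13,14,15): 1⊕0⊕0⊕1⊕1⊕1⊕1⊕0 = 1
Syndrome s8…s1 = 1111 → error at position 15.
Flip position 15: 010001110011110 → 010001110011111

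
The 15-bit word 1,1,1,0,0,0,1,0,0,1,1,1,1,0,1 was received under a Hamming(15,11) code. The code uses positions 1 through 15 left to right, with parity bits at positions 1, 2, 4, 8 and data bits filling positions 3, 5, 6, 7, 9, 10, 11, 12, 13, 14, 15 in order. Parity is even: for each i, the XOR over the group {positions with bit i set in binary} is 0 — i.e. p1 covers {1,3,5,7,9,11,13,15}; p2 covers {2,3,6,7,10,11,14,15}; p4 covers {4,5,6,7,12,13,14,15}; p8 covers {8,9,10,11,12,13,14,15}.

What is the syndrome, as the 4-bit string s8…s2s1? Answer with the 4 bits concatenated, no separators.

1000

s1 (pos 1,3,5,7,9,11,13,15): 1⊕1⊕0⊕1⊕0⊕1⊕1⊕1 = 0
s2 (pos 2,3,6,7,10,11,14,15): 1⊕1⊕0⊕1⊕1⊕1⊕0⊕1 = 0
s4 (pos 4,5,6,7,12,13,14,15): 0⊕0⊕0⊕1⊕1⊕1⊕0⊕1 = 0
s8 (pos 8,9,10,11,12,13,14,15): 0⊕0⊕1⊕1⊕1⊕1⊕0⊕1 = 1
Syndrome s8…s1 = 1000 → error at position 8.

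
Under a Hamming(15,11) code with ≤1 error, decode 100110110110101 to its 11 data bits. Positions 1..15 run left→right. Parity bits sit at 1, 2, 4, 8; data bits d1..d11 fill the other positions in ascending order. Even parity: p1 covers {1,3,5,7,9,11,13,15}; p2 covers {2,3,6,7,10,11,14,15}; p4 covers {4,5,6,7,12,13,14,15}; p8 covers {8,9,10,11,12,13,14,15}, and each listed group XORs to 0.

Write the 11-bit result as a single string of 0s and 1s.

s1 (pos 1,3,5,7,9,11,13,15): 1⊕0⊕1⊕1⊕0⊕1⊕1⊕1 = 0
s2 (pos 2,3,6,7,10,11,14,15): 0⊕0⊕0⊕1⊕1⊕1⊕0⊕1 = 0
s4 (pos 4,5,6,7,12,13,14,15): 1⊕1⊕0⊕1⊕0⊕1⊕0⊕1 = 1
s8 (pos 8,9,10,11,12,13,14,15): 1⊕0⊕1⊕1⊕0⊕1⊕0⊕1 = 1
Syndrome s8…s1 = 1100 → error at position 12.
Flip position 12: 100110110110101 → 100110110111101
Read data bits from positions 3,5,6,7,9,10,11,12,13,14,15: 01010111101

01010111101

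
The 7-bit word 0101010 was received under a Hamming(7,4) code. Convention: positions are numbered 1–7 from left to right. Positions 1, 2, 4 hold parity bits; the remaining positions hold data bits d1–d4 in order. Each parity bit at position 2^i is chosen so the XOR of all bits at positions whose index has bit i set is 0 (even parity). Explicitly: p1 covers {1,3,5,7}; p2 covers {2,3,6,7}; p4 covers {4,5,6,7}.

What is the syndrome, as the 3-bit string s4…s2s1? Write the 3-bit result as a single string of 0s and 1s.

s1 (pos 1,3,5,7): 0⊕0⊕0⊕0 = 0
s2 (pos 2,3,6,7): 1⊕0⊕1⊕0 = 0
s4 (pos 4,5,6,7): 1⊕0⊕1⊕0 = 0
Syndrome s4…s1 = 000 → no error.

000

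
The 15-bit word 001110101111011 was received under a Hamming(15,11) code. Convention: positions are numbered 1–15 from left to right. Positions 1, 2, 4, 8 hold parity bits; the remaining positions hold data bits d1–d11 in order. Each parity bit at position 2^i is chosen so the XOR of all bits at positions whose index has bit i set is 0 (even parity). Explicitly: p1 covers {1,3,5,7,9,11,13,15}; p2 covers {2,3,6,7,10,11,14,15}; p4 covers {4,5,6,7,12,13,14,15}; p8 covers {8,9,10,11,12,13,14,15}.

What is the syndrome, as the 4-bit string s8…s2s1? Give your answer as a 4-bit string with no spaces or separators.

0000

s1 (pos 1,3,5,7,9,11,13,15): 0⊕1⊕1⊕1⊕1⊕1⊕0⊕1 = 0
s2 (pos 2,3,6,7,10,11,14,15): 0⊕1⊕0⊕1⊕1⊕1⊕1⊕1 = 0
s4 (pos 4,5,6,7,12,13,14,15): 1⊕1⊕0⊕1⊕1⊕0⊕1⊕1 = 0
s8 (pos 8,9,10,11,12,13,14,15): 0⊕1⊕1⊕1⊕1⊕0⊕1⊕1 = 0
Syndrome s8…s1 = 0000 → no error.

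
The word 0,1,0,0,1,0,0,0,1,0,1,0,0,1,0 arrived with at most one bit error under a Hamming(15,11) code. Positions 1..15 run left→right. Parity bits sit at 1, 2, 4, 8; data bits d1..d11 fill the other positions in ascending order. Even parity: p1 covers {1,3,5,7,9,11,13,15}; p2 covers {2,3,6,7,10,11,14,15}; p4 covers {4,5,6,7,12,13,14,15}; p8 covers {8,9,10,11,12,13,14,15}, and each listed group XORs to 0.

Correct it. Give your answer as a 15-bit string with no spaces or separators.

s1 (pos 1,3,5,7,9,11,13,15): 0⊕0⊕1⊕0⊕1⊕1⊕0⊕0 = 1
s2 (pos 2,3,6,7,10,11,14,15): 1⊕0⊕0⊕0⊕0⊕1⊕1⊕0 = 1
s4 (pos 4,5,6,7,12,13,14,15): 0⊕1⊕0⊕0⊕0⊕0⊕1⊕0 = 0
s8 (pos 8,9,10,11,12,13,14,15): 0⊕1⊕0⊕1⊕0⊕0⊕1⊕0 = 1
Syndrome s8…s1 = 1011 → error at position 11.
Flip position 11: 010010001010010 → 010010001000010

010010001000010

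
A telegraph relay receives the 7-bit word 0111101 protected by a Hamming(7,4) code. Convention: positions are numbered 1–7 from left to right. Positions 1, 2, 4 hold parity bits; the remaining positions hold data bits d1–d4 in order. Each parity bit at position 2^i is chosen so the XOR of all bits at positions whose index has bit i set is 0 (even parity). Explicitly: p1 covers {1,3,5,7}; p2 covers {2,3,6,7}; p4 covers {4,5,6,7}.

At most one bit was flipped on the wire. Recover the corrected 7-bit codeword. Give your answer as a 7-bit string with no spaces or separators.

0111100

s1 (pos 1,3,5,7): 0⊕1⊕1⊕1 = 1
s2 (pos 2,3,6,7): 1⊕1⊕0⊕1 = 1
s4 (pos 4,5,6,7): 1⊕1⊕0⊕1 = 1
Syndrome s4…s1 = 111 → error at position 7.
Flip position 7: 0111101 → 0111100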